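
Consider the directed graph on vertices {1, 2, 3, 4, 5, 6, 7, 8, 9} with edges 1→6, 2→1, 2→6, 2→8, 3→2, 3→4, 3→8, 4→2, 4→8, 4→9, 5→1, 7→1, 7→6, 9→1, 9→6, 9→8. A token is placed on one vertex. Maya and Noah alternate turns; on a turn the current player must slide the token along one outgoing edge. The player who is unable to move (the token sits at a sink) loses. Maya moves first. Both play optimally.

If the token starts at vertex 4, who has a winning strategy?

Maya wins.

Build the W/L table. Terminal = L. A non-terminal position is W if it has a move to some L; otherwise it is L.
Every edge goes from a vertex to one that appears earlier in the order 6, 8, 1, 9, 2, 4, 3, 5, 7, so processing vertices in that order labels each vertex after all of its successors.
6: no outgoing edge → L
8: no outgoing edge → L
1: →6(L), so W
9: →8(L), so W
2: →8(L), so W
4: →8(L), so W
3: →8(L), so W
5: →1(W) only, which is W, so L
7: →6(L), so W
The starting position 4 is W: Maya should move to 8, handing over an L position.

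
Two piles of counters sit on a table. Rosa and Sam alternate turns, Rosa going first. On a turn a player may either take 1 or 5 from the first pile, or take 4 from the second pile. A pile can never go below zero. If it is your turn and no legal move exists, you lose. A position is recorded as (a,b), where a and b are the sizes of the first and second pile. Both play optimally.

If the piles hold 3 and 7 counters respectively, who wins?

Sam wins.

Use the standard recursion: the mover loses at a terminal position; elsewhere, the mover wins exactly when some move hands the opponent an L position.
No move ever increases a pile, so every position that can arise here has a ≤ 3 and b ≤ 7; it is enough to label the cells with 0 ≤ a ≤ 3 and 0 ≤ b ≤ 7.
Every move lowers a or b (never raises either), so fill the grid row by row in increasing a, and left to right within a row: each cell's successors are then already labelled.
      b=0  b=1  b=2  b=3  b=4  b=5  b=6  b=7
a=0:    L    L    L    L    W    W    W    W
a=1:    W    W    W    W    L    L    L    L
a=2:    L    L    L    L    W    W    W    W
a=3:    W    W    W    W    L    L    L    L
Cells with no legal move (terminal, hence L): (0,0), (0,1), (0,2), (0,3).
The remaining L cells, each justified by listing all of its moves:
(1,4): →(0,4)(W), (1,0)(W) — all W, so L
(1,5): →(0,5)(W), (1,1)(W) — all W, so L
(1,6): →(0,6)(W), (1,2)(W) — all W, so L
(1,7): →(0,7)(W), (1,3)(W) — all W, so L
(2,0): →(1,0)(W) only, which is W, so L
(2,1): →(1,1)(W) only, which is W, so L
(2,2): →(1,2)(W) only, which is W, so L
(2,3): →(1,3)(W) only, which is W, so L
(3,4): →(2,4)(W), (3,0)(W) — all W, so L
(3,5): →(2,5)(W), (3,1)(W) — all W, so L
(3,6): →(2,6)(W), (3,2)(W) — all W, so L
(3,7): →(2,7)(W), (3,3)(W) — all W, so L
Every other cell has at least one move into one of the L cells above, so it is W.
Every move from (3,7) reaches a W position, so the mover loses.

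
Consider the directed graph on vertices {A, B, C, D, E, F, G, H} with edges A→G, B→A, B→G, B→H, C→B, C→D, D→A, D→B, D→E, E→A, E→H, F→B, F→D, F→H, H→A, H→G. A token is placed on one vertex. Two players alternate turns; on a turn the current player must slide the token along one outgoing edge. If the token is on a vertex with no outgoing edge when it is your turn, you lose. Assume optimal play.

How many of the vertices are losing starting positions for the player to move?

4

Build the W/L table. Terminal = L. A non-terminal position is W if it has a move to some L; otherwise it is L.
Every edge goes from a vertex to one that appears earlier in the order G, A, H, B, E, D, F, C, so processing vertices in that order labels each vertex after all of its successors.
G: no outgoing edge → L
A: →G(L), so W
H: →G(L), so W
B: →G(L), so W
E: →H(W), A(W) — all W, so L
D: →E(L), so W
F: →D(W), B(W), H(W) — all W, so L
C: →D(W), B(W) — all W, so L
The L vertices are C, E, F, G; that is 4 in all.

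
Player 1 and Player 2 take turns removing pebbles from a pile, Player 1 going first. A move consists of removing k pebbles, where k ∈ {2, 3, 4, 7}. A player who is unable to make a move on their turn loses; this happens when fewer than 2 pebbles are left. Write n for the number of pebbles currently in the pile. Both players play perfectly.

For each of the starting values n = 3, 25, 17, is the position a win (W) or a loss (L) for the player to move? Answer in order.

Classify positions by backward induction: terminal positions (no move available) are L. From any other position, the mover wins iff some move reaches an L.
n=0: no move → L
n=1: no move → L
n=2: reaches L-position 0 → W
n=3: reaches L-position 1 → W
n=4: reaches L-position 1 → W
n=5: reaches L-position 1 → W
n=6: only reaches 4(W), 3(W), 2(W), all W → L
n=7: reaches L-position 0 → W
n=8: reaches L-position 6 → W
n=9: reaches L-position 6 → W
n=10: reaches L-position 6 → W
n=11: only reaches 9(W), 8(W), 7(W), 4(W), all W → L
n=12: only reaches 10(W), 9(W), 8(W), 5(W), all W → L
n=13: reaches L-position 11 → W
n=14: reaches L-position 12 → W
n=15: reaches L-position 12 → W
n=16: reaches L-position 12 → W
n=17: only reaches 15(W), 14(W), 13(W), 10(W), all W → L
n=18: reaches L-position 11 → W
n=19: reaches L-position 17 → W
n=20: reaches L-position 17 → W
n=21: reaches L-position 17 → W
n=22: only reaches 20(W), 19(W), 18(W), 15(W), all W → L
n=23: only reaches 21(W), 20(W), 19(W), 16(W), all W → L
n=24: reaches L-position 22 → W
n=25: reaches L-position 23 → W

3: W, 25: W, 17: L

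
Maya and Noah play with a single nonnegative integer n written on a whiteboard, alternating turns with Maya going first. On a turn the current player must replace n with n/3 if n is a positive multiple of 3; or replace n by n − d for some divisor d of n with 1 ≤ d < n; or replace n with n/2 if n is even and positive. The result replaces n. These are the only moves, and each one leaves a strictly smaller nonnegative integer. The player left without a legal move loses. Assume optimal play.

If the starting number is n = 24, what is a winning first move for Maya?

Use the standard recursion: the mover loses at a terminal position; elsewhere, the mover wins exactly when some move hands the opponent an L position.
n=0: no move → L
n=1: no move → L
n=2: reaches L-position 1 → W
n=3: reaches L-position 1 → W
n=4: only reaches 2(W), 3(W), all W → L
n=5: reaches L-position 4 → W
n=6: reaches L-position 4 → W
n=7: only reaches 6(W), which is W → L
n=8: reaches L-position 4 → W
n=9: only reaches 3(W), 6(W), 8(W), all W → L
n=10: reaches L-position 9 → W
n=11: only reaches 10(W), which is W → L
n=12: reaches L-position 4 → W
n=13: only reaches 12(W), which is W → L
n=14: reaches L-position 7 → W
n=15: only reaches 5(W), 10(W), 12(W), 14(W), all W → L
n=16: reaches L-position 15 → W
n=17: only reaches 16(W), which is W → L
n=18: reaches L-position 9 → W
n=19: only reaches 18(W), which is W → L
n=20: reaches L-position 15 → W
n=21: reaches L-position 7 → W
n=22: reaches L-position 11 → W
n=23: only reaches 22(W), which is W → L
n=24: reaches L-position 23 → W
From 24, the L positions reachable in one move are: 23.

Move to 23.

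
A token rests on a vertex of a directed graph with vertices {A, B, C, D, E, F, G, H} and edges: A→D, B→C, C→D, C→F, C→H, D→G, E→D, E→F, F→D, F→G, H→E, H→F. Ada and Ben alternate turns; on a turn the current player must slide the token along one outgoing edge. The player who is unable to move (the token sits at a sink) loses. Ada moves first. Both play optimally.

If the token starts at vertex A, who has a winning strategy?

Build the W/L table. Terminal = L. A non-terminal position is W if it has a move to some L; otherwise it is L.
Every edge goes from a vertex to one that appears earlier in the order G, D, F, E, H, A, C, B, so processing vertices in that order labels each vertex after all of its successors.
G: no outgoing edge → L
D: →G(L), so W
F: →G(L), so W
E: →F(W), D(W) — all W, so L
H: →E(L), so W
A: →D(W) only, which is W, so L
C: →H(W), F(W), D(W) — all W, so L
B: →C(L), so W
The starting position A is L: whatever Ada does, the opponent receives a W position.

Ben wins.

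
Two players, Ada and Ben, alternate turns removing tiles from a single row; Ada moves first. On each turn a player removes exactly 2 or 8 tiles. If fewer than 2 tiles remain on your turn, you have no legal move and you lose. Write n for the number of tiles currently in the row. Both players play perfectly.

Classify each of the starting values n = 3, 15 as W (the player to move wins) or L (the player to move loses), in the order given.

3: W, 15: L

Positions with no move are L. A position that does have a move is losing for the player to move precisely when every available move leads to a winning position for the opponent. Fill in the labels:
n=0: no move → L
n=1: no move → L
n=2: →0(L), so W
n=3: →1(L), so W
n=4: →2(W) only, which is W, so L
n=5: →3(W) only, which is W, so L
n=6: →4(L), so W
n=7: →5(L), so W
n=8: →0(L), so W
n=9: →1(L), so W
n=10: →8(W), 2(W) — all W, so L
n=11: →9(W), 3(W) — all W, so L
n=12: →10(L), so W
n=13: →11(L), so W
n=14: →12(W), 6(W) — all W, so L
n=15: →13(W), 7(W) — all W, so L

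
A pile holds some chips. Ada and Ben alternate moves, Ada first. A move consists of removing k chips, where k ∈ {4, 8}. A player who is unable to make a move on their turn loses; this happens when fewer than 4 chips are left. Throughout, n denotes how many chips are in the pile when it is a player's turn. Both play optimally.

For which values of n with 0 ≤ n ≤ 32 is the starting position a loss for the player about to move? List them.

Positions with no move are L. A position that does have a move is losing for the player to move precisely when every available move leads to a winning position for the opponent. Fill in the labels:
n=0: no move → L
n=1: no move → L
n=2: no move → L
n=3: no move → L
n=4: reaches L-position 0 → W
n=5: reaches L-position 1 → W
n=6: reaches L-position 2 → W
n=7: reaches L-position 3 → W
n=8: reaches L-position 0 → W
n=9: reaches L-position 1 → W
n=10: reaches L-position 2 → W
n=11: reaches L-position 3 → W
n=12: only reaches 8(W), 4(W), all W → L
n=13: only reaches 9(W), 5(W), all W → L
n=14: only reaches 10(W), 6(W), all W → L
n=15: only reaches 11(W), 7(W), all W → L
n=16: reaches L-position 12 → W
n=17: reaches L-position 13 → W
n=18: reaches L-position 14 → W
n=19: reaches L-position 15 → W
n=20: reaches L-position 12 → W
n=21: reaches L-position 13 → W
n=22: reaches L-position 14 → W
n=23: reaches L-position 15 → W
n=24: only reaches 20(W), 16(W), all W → L
n=25: only reaches 21(W), 17(W), all W → L
n=26: only reaches 22(W), 18(W), all W → L
n=27: only reaches 23(W), 19(W), all W → L
n=28: reaches L-position 24 → W
n=29: reaches L-position 25 → W
n=30: reaches L-position 26 → W
n=31: reaches L-position 27 → W
n=32: reaches L-position 24 → W
Reading off the rows marked L gives the requested list; there are 12 such values of n.

0, 1, 2, 3, 12, 13, 14, 15, 24, 25, 26, 27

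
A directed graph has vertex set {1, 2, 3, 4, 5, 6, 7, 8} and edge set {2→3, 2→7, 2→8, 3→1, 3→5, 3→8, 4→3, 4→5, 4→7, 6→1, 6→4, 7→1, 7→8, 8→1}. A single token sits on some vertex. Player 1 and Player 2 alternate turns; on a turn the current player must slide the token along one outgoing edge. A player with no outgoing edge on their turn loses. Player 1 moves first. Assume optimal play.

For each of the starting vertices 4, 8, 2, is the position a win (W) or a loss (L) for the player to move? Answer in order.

Positions with no move are L. A position that does have a move is losing for the player to move precisely when every available move leads to a winning position for the opponent. Fill in the labels:
Every edge goes from a vertex to one that appears earlier in the order 5, 1, 8, 3, 7, 2, 4, 6, so processing vertices in that order labels each vertex after all of its successors.
5: no outgoing edge → L
1: no outgoing edge → L
8: →1(L), so W
3: →1(L), so W
7: →1(L), so W
2: →7(W), 3(W), 8(W) — all W, so L
4: →5(L), so W
6: →1(L), so W

4: W, 8: W, 2: L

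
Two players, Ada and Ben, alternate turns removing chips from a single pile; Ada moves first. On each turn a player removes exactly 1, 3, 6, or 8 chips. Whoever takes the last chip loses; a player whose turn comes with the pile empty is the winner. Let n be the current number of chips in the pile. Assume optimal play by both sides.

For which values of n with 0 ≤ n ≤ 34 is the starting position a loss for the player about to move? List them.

1, 3, 5, 10, 12, 14, 19, 21, 23, 28, 30, 32

Work bottom-up. With no move the player to move wins. Otherwise the position is W if at least one move leads to an L position for the opponent, and L if every move leads to a W.
n=0: no move; the opponent has just taken the last chip and therefore loses → W
n=1: →0(W) only, which is W, so L
n=2: →1(L), so W
n=3: →2(W), 0(W) — all W, so L
n=4: →3(L), so W
n=5: →4(W), 2(W) — all W, so L
n=6: →5(L), so W
n=7: →1(L), so W
n=8: →5(L), so W
n=9: →3(L), so W
n=10: →9(W), 7(W), 4(W), 2(W) — all W, so L
n=11: →10(L), so W
n=12: →11(W), 9(W), 6(W), 4(W) — all W, so L
n=13: →12(L), so W
n=14: →13(W), 11(W), 8(W), 6(W) — all W, so L
n=15: →14(L), so W
n=16: →10(L), so W
n=17: →14(L), so W
n=18: →12(L), so W
n=19: →18(W), 16(W), 13(W), 11(W) — all W, so L
n=20: →19(L), so W
n=21: →20(W), 18(W), 15(W), 13(W) — all W, so L
n=22: →21(L), so W
n=23: →22(W), 20(W), 17(W), 15(W) — all W, so L
n=24: →23(L), so W
n=25: →19(L), so W
n=26: →23(L), so W
n=27: →21(L), so W
n=28: →27(W), 25(W), 22(W), 20(W) — all W, so L
n=29: →28(L), so W
n=30: →29(W), 27(W), 24(W), 22(W) — all W, so L
n=31: →30(L), so W
n=32: →31(W), 29(W), 26(W), 24(W) — all W, so L
n=33: →32(L), so W
n=34: →28(L), so W
Reading off the rows marked L gives the requested list; there are 12 such values of n.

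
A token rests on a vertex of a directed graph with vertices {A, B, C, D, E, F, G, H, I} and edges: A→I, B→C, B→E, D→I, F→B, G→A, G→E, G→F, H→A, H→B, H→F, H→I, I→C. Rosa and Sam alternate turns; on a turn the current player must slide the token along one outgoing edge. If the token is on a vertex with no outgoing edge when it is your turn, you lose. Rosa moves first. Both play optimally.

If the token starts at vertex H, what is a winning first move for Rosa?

Compute win/loss labels from the base case upward. A position with no move is L. Any other position is W if it can reach an L in one move, else L.
Every edge goes from a vertex to one that appears earlier in the order C, E, I, B, A, D, F, H, G, so processing vertices in that order labels each vertex after all of its successors.
C: no outgoing edge → L
E: no outgoing edge → L
I: reaches L-position C → W
B: reaches L-position E → W
A: only reaches I(W), which is W → L
D: only reaches I(W), which is W → L
F: only reaches B(W), which is W → L
H: reaches L-position F → W
G: reaches L-position F → W
From H, the L positions reachable in one move are: F, A. Any move reaching one of these is winning.

Move to F.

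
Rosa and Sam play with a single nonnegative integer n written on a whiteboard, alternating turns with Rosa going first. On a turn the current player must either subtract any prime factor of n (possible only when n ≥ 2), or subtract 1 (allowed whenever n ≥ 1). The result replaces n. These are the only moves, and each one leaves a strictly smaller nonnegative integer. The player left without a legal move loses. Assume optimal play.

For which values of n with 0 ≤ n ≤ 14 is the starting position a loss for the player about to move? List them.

Label each position W (a win for the player to move) or L (a loss). A position with no legal move is L; any other position is W exactly when some move reaches an L, and L when every move reaches a W.
n=0: no move → L
n=1: →0(L), so W
n=2: →0(L), so W
n=3: →0(L), so W
n=4: →2(W), 3(W) — all W, so L
n=5: →0(L), so W
n=6: →4(L), so W
n=7: →0(L), so W
n=8: →6(W), 7(W) — all W, so L
n=9: →8(L), so W
n=10: →8(L), so W
n=11: →0(L), so W
n=12: →9(W), 10(W), 11(W) — all W, so L
n=13: →0(L), so W
n=14: →12(L), so W
The losing starting values of n are exactly the entries labelled L in this table (4 of them).

0, 4, 8, 12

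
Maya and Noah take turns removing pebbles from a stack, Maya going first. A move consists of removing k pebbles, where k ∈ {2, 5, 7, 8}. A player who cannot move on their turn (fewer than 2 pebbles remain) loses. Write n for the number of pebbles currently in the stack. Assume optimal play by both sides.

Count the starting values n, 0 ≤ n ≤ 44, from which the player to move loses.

12

Work bottom-up. With no move the player to move loses. Otherwise the position is W if at least one move leads to an L position for the opponent, and L if every move leads to a W.
n=0: no move → L
n=1: no move → L
n=2: W (go to 0, an L position)
n=3: W (go to 1, an L position)
n=4: L (sole option 2(W) is W)
n=5: W (go to 0, an L position)
n=6: W (go to 4, an L position)
n=7: W (go to 0, an L position)
n=8: W (go to 1, an L position)
n=9: W (go to 4, an L position)
n=10: L (options 8(W), 5(W), 3(W), 2(W) are all W)
n=11: W (go to 4, an L position)
n=12: W (go to 10, an L position)
n=13: L (options 11(W), 8(W), 6(W), 5(W) are all W)
n=14: L (options 12(W), 9(W), 7(W), 6(W) are all W)
n=15: W (go to 13, an L position)
n=16: W (go to 14, an L position)
n=17: W (go to 10, an L position)
n=18: W (go to 13, an L position)
n=19: W (go to 14, an L position)
n=20: W (go to 13, an L position)
n=21: W (go to 14, an L position)
n=22: W (go to 14, an L position)
n=23: L (options 21(W), 18(W), 16(W), 15(W) are all W)
n=24: L (options 22(W), 19(W), 17(W), 16(W) are all W)
n=25: W (go to 23, an L position)
n=26: W (go to 24, an L position)
n=27: L (options 25(W), 22(W), 20(W), 19(W) are all W)
n=28: W (go to 23, an L position)
n=29: W (go to 27, an L position)
n=30: W (go to 23, an L position)
n=31: W (go to 24, an L position)
n=32: W (go to 27, an L position)
n=33: L (options 31(W), 28(W), 26(W), 25(W) are all W)
n=34: W (go to 27, an L position)
n=35: W (go to 33, an L position)
n=36: L (options 34(W), 31(W), 29(W), 28(W) are all W)
n=37: L (options 35(W), 32(W), 30(W), 29(W) are all W)
n=38: W (go to 36, an L position)
n=39: W (go to 37, an L position)
n=40: W (go to 33, an L position)
n=41: W (go to 36, an L position)
n=42: W (go to 37, an L position)
n=43: W (go to 36, an L position)
n=44: W (go to 37, an L position)
L entries with 0 ≤ n ≤ 44: n = 0, 1, 4, 10, 13, 14, 23, 24, 27, 33, 36, 37; that makes 12.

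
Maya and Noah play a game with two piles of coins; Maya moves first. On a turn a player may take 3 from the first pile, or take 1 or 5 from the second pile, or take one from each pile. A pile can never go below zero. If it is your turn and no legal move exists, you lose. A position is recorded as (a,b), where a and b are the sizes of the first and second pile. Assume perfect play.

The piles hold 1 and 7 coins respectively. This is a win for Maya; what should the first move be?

Move to (1,6).

Positions with no move are L. A position that does have a move is losing for the player to move precisely when every available move leads to a winning position for the opponent. Fill in the labels:
No move ever increases a pile, so every position that can arise here has a ≤ 1 and b ≤ 7; it is enough to label the cells with 0 ≤ a ≤ 1 and 0 ≤ b ≤ 7.
Every move lowers a or b (never raises either), so fill the grid row by row in increasing a, and left to right within a row: each cell's successors are then already labelled.
      b=0  b=1  b=2  b=3  b=4  b=5  b=6  b=7
a=0:    L    W    L    W    L    W    L    W
a=1:    L    W    L    W    L    W    L    W
Cells with no legal move (terminal, hence L): (0,0), (1,0).
The remaining L cells, each justified by listing all of its moves:
(0,2): the only move is to (0,1)(W), a W ⇒ L
(0,4): the only move is to (0,3)(W), a W ⇒ L
(0,6): moves to (0,5)(W), (0,1)(W); every one is W ⇒ L
(1,2): moves to (1,1)(W), (0,1)(W); every one is W ⇒ L
(1,4): moves to (1,3)(W), (0,3)(W); every one is W ⇒ L
(1,6): moves to (1,5)(W), (1,1)(W), (0,5)(W); every one is W ⇒ L
Every other cell has at least one move into one of the L cells above, so it is W.
From (1,7), the L positions reachable in one move are: (1,6), (1,2), (0,6). Any move reaching one of these is winning.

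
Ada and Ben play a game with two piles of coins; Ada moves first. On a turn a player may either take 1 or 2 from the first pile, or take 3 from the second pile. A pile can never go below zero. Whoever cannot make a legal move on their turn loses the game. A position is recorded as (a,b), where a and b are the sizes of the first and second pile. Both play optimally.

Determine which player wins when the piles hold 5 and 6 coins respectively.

Classify positions by backward induction: terminal positions (no move available) are L. From any other position, the mover wins iff some move reaches an L.
No move ever increases a pile, so every position that can arise here has a ≤ 5 and b ≤ 6; it is enough to label the cells with 0 ≤ a ≤ 5 and 0 ≤ b ≤ 6.
Every move lowers a or b (never raises either), so fill the grid row by row in increasing a, and left to right within a row: each cell's successors are then already labelled.
      b=0  b=1  b=2  b=3  b=4  b=5  b=6
a=0:    L    L    L    W    W    W    L
a=1:    W    W    W    L    L    L    W
a=2:    W    W    W    W    W    W    W
a=3:    L    L    L    W    W    W    L
a=4:    W    W    W    L    L    L    W
a=5:    W    W    W    W    W    W    W
Cells with no legal move (terminal, hence L): (0,0), (0,1), (0,2).
The remaining L cells, each justified by listing all of its moves:
(0,6): the only move is to (0,3)(W), a W ⇒ L
(1,3): moves to (0,3)(W), (1,0)(W); every one is W ⇒ L
(1,4): moves to (0,4)(W), (1,1)(W); every one is W ⇒ L
(1,5): moves to (0,5)(W), (1,2)(W); every one is W ⇒ L
(3,0): moves to (2,0)(W), (1,0)(W); every one is W ⇒ L
(3,1): moves to (2,1)(W), (1,1)(W); every one is W ⇒ L
(3,2): moves to (2,2)(W), (1,2)(W); every one is W ⇒ L
(3,6): moves to (2,6)(W), (1,6)(W), (3,3)(W); every one is W ⇒ L
(4,3): moves to (3,3)(W), (2,3)(W), (4,0)(W); every one is W ⇒ L
(4,4): moves to (3,4)(W), (2,4)(W), (4,1)(W); every one is W ⇒ L
(4,5): moves to (3,5)(W), (2,5)(W), (4,2)(W); every one is W ⇒ L
Every other cell has at least one move into one of the L cells above, so it is W.
From (5,6) Ada can move to (3,6), reaching an L position.

Ada wins.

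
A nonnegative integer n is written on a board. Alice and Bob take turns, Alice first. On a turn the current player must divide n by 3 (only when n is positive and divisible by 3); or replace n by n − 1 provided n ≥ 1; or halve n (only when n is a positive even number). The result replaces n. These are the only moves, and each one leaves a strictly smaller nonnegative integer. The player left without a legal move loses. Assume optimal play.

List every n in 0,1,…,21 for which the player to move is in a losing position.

0, 2, 5, 7, 9, 11, 13, 16, 19

Compute win/loss labels from the base case upward. A position with no move is L. Any other position is W if it can reach an L in one move, else L.
n=0: no move → L
n=1: W (go to 0, an L position)
n=2: L (sole option 1(W) is W)
n=3: W (go to 2, an L position)
n=4: W (go to 2, an L position)
n=5: L (sole option 4(W) is W)
n=6: W (go to 2, an L position)
n=7: L (sole option 6(W) is W)
n=8: W (go to 7, an L position)
n=9: L (options 3(W), 8(W) are all W)
n=10: W (go to 5, an L position)
n=11: L (sole option 10(W) is W)
n=12: W (go to 11, an L position)
n=13: L (sole option 12(W) is W)
n=14: W (go to 7, an L position)
n=15: W (go to 5, an L position)
n=16: L (options 8(W), 15(W) are all W)
n=17: W (go to 16, an L position)
n=18: W (go to 9, an L position)
n=19: L (sole option 18(W) is W)
n=20: W (go to 19, an L position)
n=21: W (go to 7, an L position)
Reading off the rows marked L gives the requested list; there are 9 such values of n.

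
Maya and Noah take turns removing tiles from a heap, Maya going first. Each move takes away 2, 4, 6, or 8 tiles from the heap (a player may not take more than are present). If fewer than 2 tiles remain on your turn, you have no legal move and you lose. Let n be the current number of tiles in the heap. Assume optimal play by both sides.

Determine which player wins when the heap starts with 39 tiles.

Classify positions by backward induction: terminal positions (no move available) are L. From any other position, the mover wins iff some move reaches an L.
n=0: no move → L
n=1: no move → L
n=2: reaches L-position 0 → W
n=3: reaches L-position 1 → W
n=4: reaches L-position 0 → W
n=5: reaches L-position 1 → W
n=6: reaches L-position 0 → W
n=7: reaches L-position 1 → W
n=8: reaches L-position 0 → W
n=9: reaches L-position 1 → W
n=10: only reaches 8(W), 6(W), 4(W), 2(W), all W → L
n=11: only reaches 9(W), 7(W), 5(W), 3(W), all W → L
n=12: reaches L-position 10 → W
n=13: reaches L-position 11 → W
n=14: reaches L-position 10 → W
n=15: reaches L-position 11 → W
n=16: reaches L-position 10 → W
n=17: reaches L-position 11 → W
n=18: reaches L-position 10 → W
n=19: reaches L-position 11 → W
n=20: only reaches 18(W), 16(W), 14(W), 12(W), all W → L
n=21: only reaches 19(W), 17(W), 15(W), 13(W), all W → L
n=22: reaches L-position 20 → W
n=23: reaches L-position 21 → W
n=24: reaches L-position 20 → W
n=25: reaches L-position 21 → W
n=26: reaches L-position 20 → W
n=27: reaches L-position 21 → W
n=28: reaches L-position 20 → W
n=29: reaches L-position 21 → W
n=30: only reaches 28(W), 26(W), 24(W), 22(W), all W → L
n=31: only reaches 29(W), 27(W), 25(W), 23(W), all W → L
n=32: reaches L-position 30 → W
n=33: reaches L-position 31 → W
n=34: reaches L-position 30 → W
n=35: reaches L-position 31 → W
n=36: reaches L-position 30 → W
n=37: reaches L-position 31 → W
n=38: reaches L-position 30 → W
n=39: reaches L-position 31 → W
The starting position 39 is W: Maya should remove 8, leaving 31, handing over an L position.

Maya wins.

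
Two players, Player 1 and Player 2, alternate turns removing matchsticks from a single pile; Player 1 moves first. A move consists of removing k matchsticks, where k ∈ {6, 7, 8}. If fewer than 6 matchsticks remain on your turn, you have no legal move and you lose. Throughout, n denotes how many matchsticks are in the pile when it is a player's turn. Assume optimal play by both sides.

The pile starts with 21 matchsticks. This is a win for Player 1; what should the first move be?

Positions with no move are L. A position that does have a move is losing for the player to move precisely when every available move leads to a winning position for the opponent. Fill in the labels:
n=0: no move → L
n=1: no move → L
n=2: no move → L
n=3: no move → L
n=4: no move → L
n=5: no move → L
n=6: W (go to 0, an L position)
n=7: W (go to 1, an L position)
n=8: W (go to 2, an L position)
n=9: W (go to 3, an L position)
n=10: W (go to 4, an L position)
n=11: W (go to 5, an L position)
n=12: W (go to 5, an L position)
n=13: W (go to 5, an L position)
n=14: L (options 8(W), 7(W), 6(W) are all W)
n=15: L (options 9(W), 8(W), 7(W) are all W)
n=16: L (options 10(W), 9(W), 8(W) are all W)
n=17: L (options 11(W), 10(W), 9(W) are all W)
n=18: L (options 12(W), 11(W), 10(W) are all W)
n=19: L (options 13(W), 12(W), 11(W) are all W)
n=20: W (go to 14, an L position)
n=21: W (go to 15, an L position)
From 21, the L positions reachable in one move are: 15, 14. Any move reaching one of these is winning.

Remove 6, leaving 15.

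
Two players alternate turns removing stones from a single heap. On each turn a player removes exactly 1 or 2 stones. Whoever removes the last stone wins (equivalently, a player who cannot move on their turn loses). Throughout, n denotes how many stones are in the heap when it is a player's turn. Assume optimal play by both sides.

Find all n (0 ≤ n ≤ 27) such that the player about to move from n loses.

0, 3, 6, 9, 12, 15, 18, 21, 24, 27

Build the W/L table. Terminal = L. A non-terminal position is W if it has a move to some L; otherwise it is L.
n=0: no move → L
n=1: W (go to 0, an L position)
n=2: W (go to 0, an L position)
n=3: L (options 2(W), 1(W) are all W)
n=4: W (go to 3, an L position)
n=5: W (go to 3, an L position)
n=6: L (options 5(W), 4(W) are all W)
n=7: W (go to 6, an L position)
n=8: W (go to 6, an L position)
n=9: L (options 8(W), 7(W) are all W)
n=10: W (go to 9, an L position)
n=11: W (go to 9, an L position)
n=12: L (options 11(W), 10(W) are all W)
n=13: W (go to 12, an L position)
n=14: W (go to 12, an L position)
n=15: L (options 14(W), 13(W) are all W)
n=16: W (go to 15, an L position)
n=17: W (go to 15, an L position)
n=18: L (options 17(W), 16(W) are all W)
n=19: W (go to 18, an L position)
n=20: W (go to 18, an L position)
n=21: L (options 20(W), 19(W) are all W)
n=22: W (go to 21, an L position)
n=23: W (go to 21, an L position)
n=24: L (options 23(W), 22(W) are all W)
n=25: W (go to 24, an L position)
n=26: W (go to 24, an L position)
n=27: L (options 26(W), 25(W) are all W)
The losing starting values of n are exactly the entries labelled L in this table (10 of them).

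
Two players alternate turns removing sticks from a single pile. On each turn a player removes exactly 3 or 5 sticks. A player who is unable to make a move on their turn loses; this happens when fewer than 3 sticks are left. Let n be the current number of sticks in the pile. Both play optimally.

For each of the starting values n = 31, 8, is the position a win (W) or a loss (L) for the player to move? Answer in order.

31: W, 8: L

Positions with no move are L. A position that does have a move is losing for the player to move precisely when every available move leads to a winning position for the opponent. Fill in the labels:
n=0: no move → L
n=1: no move → L
n=2: no move → L
n=3: W (go to 0, an L position)
n=4: W (go to 1, an L position)
n=5: W (go to 2, an L position)
n=6: W (go to 1, an L position)
n=7: W (go to 2, an L position)
n=8: L (options 5(W), 3(W) are all W)
n=9: L (options 6(W), 4(W) are all W)
n=10: L (options 7(W), 5(W) are all W)
n=11: W (go to 8, an L position)
n=12: W (go to 9, an L position)
n=13: W (go to 10, an L position)
n=14: W (go to 9, an L position)
n=15: W (go to 10, an L position)
n=16: L (options 13(W), 11(W) are all W)
n=17: L (options 14(W), 12(W) are all W)
n=18: L (options 15(W), 13(W) are all W)
n=19: W (go to 16, an L position)
n=20: W (go to 17, an L position)
n=21: W (go to 18, an L position)
n=22: W (go to 17, an L position)
n=23: W (go to 18, an L position)
n=24: L (options 21(W), 19(W) are all W)
n=25: L (options 22(W), 20(W) are all W)
n=26: L (options 23(W), 21(W) are all W)
n=27: W (go to 24, an L position)
n=28: W (go to 25, an L position)
n=29: W (go to 26, an L position)
n=30: W (go to 25, an L position)
n=31: W (go to 26, an L position)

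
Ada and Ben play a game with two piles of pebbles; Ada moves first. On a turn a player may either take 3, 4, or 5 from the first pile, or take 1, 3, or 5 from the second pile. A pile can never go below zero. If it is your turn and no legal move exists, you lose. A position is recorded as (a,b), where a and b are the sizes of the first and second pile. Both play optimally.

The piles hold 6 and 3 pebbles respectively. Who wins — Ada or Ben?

Use the standard recursion: the mover loses at a terminal position; elsewhere, the mover wins exactly when some move hands the opponent an L position.
No move ever increases a pile, so every position that can arise here has a ≤ 6 and b ≤ 3; it is enough to label the cells with 0 ≤ a ≤ 6 and 0 ≤ b ≤ 3.
Every move lowers a or b (never raises either), so fill the grid row by row in increasing a, and left to right within a row: each cell's successors are then already labelled.
      b=0  b=1  b=2  b=3
a=0:    L    W    L    W
a=1:    L    W    L    W
a=2:    L    W    L    W
a=3:    W    L    W    L
a=4:    W    L    W    L
a=5:    W    L    W    L
a=6:    W    W    W    W
Cells with no legal move (terminal, hence L): (0,0), (1,0), (2,0).
The remaining L cells, each justified by listing all of its moves:
(0,2): L (sole option (0,1)(W) is W)
(1,2): L (sole option (1,1)(W) is W)
(2,2): L (sole option (2,1)(W) is W)
(3,1): L (options (0,1)(W), (3,0)(W) are all W)
(3,3): L (options (0,3)(W), (3,2)(W), (3,0)(W) are all W)
(4,1): L (options (1,1)(W), (0,1)(W), (4,0)(W) are all W)
(4,3): L (options (1,3)(W), (0,3)(W), (4,2)(W), (4,0)(W) are all W)
(5,1): L (options (2,1)(W), (1,1)(W), (0,1)(W), (5,0)(W) are all W)
(5,3): L (options (2,3)(W), (1,3)(W), (0,3)(W), (5,2)(W), (5,0)(W) are all W)
Every other cell has at least one move into one of the L cells above, so it is W.
From (6,3) Ada can move to (3,3), reaching an L position.

Ada wins.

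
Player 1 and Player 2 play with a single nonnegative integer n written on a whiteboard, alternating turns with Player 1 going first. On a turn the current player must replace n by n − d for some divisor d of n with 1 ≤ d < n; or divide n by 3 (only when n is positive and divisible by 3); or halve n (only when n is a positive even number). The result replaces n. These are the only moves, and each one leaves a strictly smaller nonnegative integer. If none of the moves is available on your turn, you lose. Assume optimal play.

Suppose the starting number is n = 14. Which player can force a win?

Build the W/L table. Terminal = L. A non-terminal position is W if it has a move to some L; otherwise it is L.
n=0: no move → L
n=1: no move → L
n=2: W (go to 1, an L position)
n=3: W (go to 1, an L position)
n=4: L (options 2(W), 3(W) are all W)
n=5: W (go to 4, an L position)
n=6: W (go to 4, an L position)
n=7: L (sole option 6(W) is W)
n=8: W (go to 4, an L position)
n=9: L (options 3(W), 6(W), 8(W) are all W)
n=10: W (go to 9, an L position)
n=11: L (sole option 10(W) is W)
n=12: W (go to 4, an L position)
n=13: L (sole option 12(W) is W)
n=14: W (go to 7, an L position)
The starting position 14 is W: Player 1 should move to 7, handing over an L position.

Player 1 wins.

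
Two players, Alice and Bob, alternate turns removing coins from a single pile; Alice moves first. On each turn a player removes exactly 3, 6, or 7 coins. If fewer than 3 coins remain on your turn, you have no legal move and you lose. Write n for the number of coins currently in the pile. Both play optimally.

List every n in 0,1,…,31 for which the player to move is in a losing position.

Build the W/L table. Terminal = L. A non-terminal position is W if it has a move to some L; otherwise it is L.
n=0: no move → L
n=1: no move → L
n=2: no move → L
n=3: →0(L), so W
n=4: →1(L), so W
n=5: →2(L), so W
n=6: →0(L), so W
n=7: →1(L), so W
n=8: →2(L), so W
n=9: →2(L), so W
n=10: →7(W), 4(W), 3(W) — all W, so L
n=11: →8(W), 5(W), 4(W) — all W, so L
n=12: →9(W), 6(W), 5(W) — all W, so L
n=13: →10(L), so W
n=14: →11(L), so W
n=15: →12(L), so W
n=16: →10(L), so W
n=17: →11(L), so W
n=18: →12(L), so W
n=19: →12(L), so W
n=20: →17(W), 14(W), 13(W) — all W, so L
n=21: →18(W), 15(W), 14(W) — all W, so L
n=22: →19(W), 16(W), 15(W) — all W, so L
n=23: →20(L), so W
n=24: →21(L), so W
n=25: →22(L), so W
n=26: →20(L), so W
n=27: →21(L), so W
n=28: →22(L), so W
n=29: →22(L), so W
n=30: →27(W), 24(W), 23(W) — all W, so L
n=31: →28(W), 25(W), 24(W) — all W, so L
The losing starting values of n are exactly the entries labelled L in this table (11 of them).

0, 1, 2, 10, 11, 12, 20, 21, 22, 30, 31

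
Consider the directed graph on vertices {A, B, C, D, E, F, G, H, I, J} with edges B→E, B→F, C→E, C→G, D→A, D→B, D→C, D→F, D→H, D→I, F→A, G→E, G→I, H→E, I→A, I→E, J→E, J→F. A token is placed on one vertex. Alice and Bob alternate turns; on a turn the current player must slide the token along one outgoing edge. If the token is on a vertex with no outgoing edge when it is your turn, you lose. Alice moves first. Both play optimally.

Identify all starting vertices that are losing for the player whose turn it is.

Positions with no move are L. A position that does have a move is losing for the player to move precisely when every available move leads to a winning position for the opponent. Fill in the labels:
Every edge goes from a vertex to one that appears earlier in the order A, E, I, F, G, C, H, B, J, D, so processing vertices in that order labels each vertex after all of its successors.
A: no outgoing edge → L
E: no outgoing edge → L
I: →E(L), so W
F: →A(L), so W
G: →E(L), so W
C: →E(L), so W
H: →E(L), so W
B: →E(L), so W
J: →E(L), so W
D: →A(L), so W
The losing starting vertices are exactly the entries labelled L in this table (2 of them).

A, E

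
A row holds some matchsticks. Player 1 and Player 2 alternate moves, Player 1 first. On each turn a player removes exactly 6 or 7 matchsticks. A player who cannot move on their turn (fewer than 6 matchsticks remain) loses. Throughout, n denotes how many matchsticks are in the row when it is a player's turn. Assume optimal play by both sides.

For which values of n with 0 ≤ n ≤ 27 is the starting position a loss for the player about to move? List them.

Compute win/loss labels from the base case upward. A position with no move is L. Any other position is W if it can reach an L in one move, else L.
n=0: no move → L
n=1: no move → L
n=2: no move → L
n=3: no move → L
n=4: no move → L
n=5: no move → L
n=6: reaches L-position 0 → W
n=7: reaches L-position 1 → W
n=8: reaches L-position 2 → W
n=9: reaches L-position 3 → W
n=10: reaches L-position 4 → W
n=11: reaches L-position 5 → W
n=12: reaches L-position 5 → W
n=13: only reaches 7(W), 6(W), all W → L
n=14: only reaches 8(W), 7(W), all W → L
n=15: only reaches 9(W), 8(W), all W → L
n=16: only reaches 10(W), 9(W), all W → L
n=17: only reaches 11(W), 10(W), all W → L
n=18: only reaches 12(W), 11(W), all W → L
n=19: reaches L-position 13 → W
n=20: reaches L-position 14 → W
n=21: reaches L-position 15 → W
n=22: reaches L-position 16 → W
n=23: reaches L-position 17 → W
n=24: reaches L-position 18 → W
n=25: reaches L-position 18 → W
n=26: only reaches 20(W), 19(W), all W → L
n=27: only reaches 21(W), 20(W), all W → L
The losing starting values of n are exactly the entries labelled L in this table (14 of them).

0, 1, 2, 3, 4, 5, 13, 14, 15, 16, 17, 18, 26, 27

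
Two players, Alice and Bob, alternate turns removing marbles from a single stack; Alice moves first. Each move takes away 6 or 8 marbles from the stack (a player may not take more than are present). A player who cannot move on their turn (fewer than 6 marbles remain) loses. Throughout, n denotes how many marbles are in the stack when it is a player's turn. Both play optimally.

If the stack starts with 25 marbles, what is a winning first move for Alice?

Positions with no move are L. A position that does have a move is losing for the player to move precisely when every available move leads to a winning position for the opponent. Fill in the labels:
n=0: no move → L
n=1: no move → L
n=2: no move → L
n=3: no move → L
n=4: no move → L
n=5: no move → L
n=6: can move to 0, which is L ⇒ W
n=7: can move to 1, which is L ⇒ W
n=8: can move to 2, which is L ⇒ W
n=9: can move to 3, which is L ⇒ W
n=10: can move to 4, which is L ⇒ W
n=11: can move to 5, which is L ⇒ W
n=12: can move to 4, which is L ⇒ W
n=13: can move to 5, which is L ⇒ W
n=14: moves to 8(W), 6(W); every one is W ⇒ L
n=15: moves to 9(W), 7(W); every one is W ⇒ L
n=16: moves to 10(W), 8(W); every one is W ⇒ L
n=17: moves to 11(W), 9(W); every one is W ⇒ L
n=18: moves to 12(W), 10(W); every one is W ⇒ L
n=19: moves to 13(W), 11(W); every one is W ⇒ L
n=20: can move to 14, which is L ⇒ W
n=21: can move to 15, which is L ⇒ W
n=22: can move to 16, which is L ⇒ W
n=23: can move to 17, which is L ⇒ W
n=24: can move to 18, which is L ⇒ W
n=25: can move to 19, which is L ⇒ W
From 25, the L positions reachable in one move are: 19, 17. Any move reaching one of these is winning.

Remove 6, leaving 19.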